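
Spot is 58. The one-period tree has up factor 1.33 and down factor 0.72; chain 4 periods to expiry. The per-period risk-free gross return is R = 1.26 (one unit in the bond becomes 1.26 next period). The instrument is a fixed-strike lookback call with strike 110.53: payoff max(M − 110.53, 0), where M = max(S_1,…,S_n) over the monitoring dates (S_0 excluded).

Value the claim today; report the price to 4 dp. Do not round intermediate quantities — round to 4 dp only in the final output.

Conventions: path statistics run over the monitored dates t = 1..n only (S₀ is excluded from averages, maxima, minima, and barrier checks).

price = 18.1066

Under the martingale measure an up-move has probability p* = 0.8852; value the claim as the probability-weighted average of per-path payoffs, discounted 4 periods at R = 1.26.
Enumerate all 2^4 = 16 price paths (U = up ×1.33, D = down ×0.72); each path with k up-moves has probability p*^k·(1−p*)^(4−k).
DDDD: M=41.7600, payoff=0.0000, prob=0.000173
UDDD: M=77.1400, payoff=0.0000, prob=0.001338
DUDD: M=55.5408, payoff=0.0000, prob=0.001338
UUDD: M=102.5962, payoff=0.0000, prob=0.010320
DDUD: M=41.7600, payoff=0.0000, prob=0.001338
UDUD: M=77.1400, payoff=0.0000, prob=0.010320
DUUD: M=73.8693, payoff=0.0000, prob=0.010320
UUUD: M=136.4529, payoff=25.9229, prob=0.079609
DDDU: M=41.7600, payoff=0.0000, prob=0.001338
UDDU: M=77.1400, payoff=0.0000, prob=0.010320
DUDU: M=55.5408, payoff=0.0000, prob=0.010320
UUDU: M=102.5962, payoff=0.0000, prob=0.079609
DDUU: M=53.1859, payoff=0.0000, prob=0.010320
UDUU: M=98.2461, payoff=0.0000, prob=0.079609
DUUU: M=98.2461, payoff=0.0000, prob=0.079609
UUUU: M=181.4824, payoff=70.9524, prob=0.614123
Price = Σ prob·payoff / R^4 = 45.637235 / 2.520474 = 18.1066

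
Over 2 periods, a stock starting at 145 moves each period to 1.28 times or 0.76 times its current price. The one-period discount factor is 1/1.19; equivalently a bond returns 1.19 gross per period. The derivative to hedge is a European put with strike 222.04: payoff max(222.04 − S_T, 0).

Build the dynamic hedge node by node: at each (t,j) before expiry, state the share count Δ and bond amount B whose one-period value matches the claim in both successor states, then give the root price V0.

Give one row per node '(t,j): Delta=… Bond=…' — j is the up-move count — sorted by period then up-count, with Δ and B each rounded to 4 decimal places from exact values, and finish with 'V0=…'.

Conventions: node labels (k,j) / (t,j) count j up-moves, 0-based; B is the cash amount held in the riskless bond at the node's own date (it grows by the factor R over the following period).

Under the risk-neutral measure, an up-move has probability p* = (R−d)/(u−d) = 0.8269 and values discount at R = 1.19.
At maturity the claim pays: V(2,0)=138.2880, V(2,1)=80.9840, V(2,2)=0.0000
Node (1,0) S=110.2000: V=(p*·80.9840+(1−p*)·138.2880)/1.19=76.3882; Δ=(80.9840−138.2880)/(141.0560−83.7520)=-1.0000; B=V−Δ·S=186.5882
Node (1,1) S=185.6000: V=(p*·0.0000+(1−p*)·80.9840)/1.19=11.7785; Δ=(0.0000−80.9840)/(237.5680−141.0560)=-0.8391; B=V−Δ·S=167.5170
Node (0,0) S=145.0000: V=(p*·11.7785+(1−p*)·76.3882)/1.19=19.2949; Δ=(11.7785−76.3882)/(185.6000−110.2000)=-0.8569; B=V−Δ·S=143.5444
Check: Δ(0,0)·S0 + B(0,0) = 19.2949 = V0.

(0,0): Delta=-0.8569 Bond=143.5444
(1,0): Delta=-1.0000 Bond=186.5882
(1,1): Delta=-0.8391 Bond=167.5170
V0=19.2949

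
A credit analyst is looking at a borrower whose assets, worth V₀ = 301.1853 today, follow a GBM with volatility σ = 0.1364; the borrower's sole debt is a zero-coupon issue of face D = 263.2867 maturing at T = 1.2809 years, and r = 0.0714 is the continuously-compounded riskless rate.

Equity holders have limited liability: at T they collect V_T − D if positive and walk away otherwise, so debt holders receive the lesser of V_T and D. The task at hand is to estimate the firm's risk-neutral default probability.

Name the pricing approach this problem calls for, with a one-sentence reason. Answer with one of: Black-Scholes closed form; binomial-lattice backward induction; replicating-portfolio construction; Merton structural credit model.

framework: Merton structural credit model

Key observation: the asked-for credit quantity lives on the firm's capital structure — asset value, asset volatility, debt face 263.2867 — which is the structural model's domain.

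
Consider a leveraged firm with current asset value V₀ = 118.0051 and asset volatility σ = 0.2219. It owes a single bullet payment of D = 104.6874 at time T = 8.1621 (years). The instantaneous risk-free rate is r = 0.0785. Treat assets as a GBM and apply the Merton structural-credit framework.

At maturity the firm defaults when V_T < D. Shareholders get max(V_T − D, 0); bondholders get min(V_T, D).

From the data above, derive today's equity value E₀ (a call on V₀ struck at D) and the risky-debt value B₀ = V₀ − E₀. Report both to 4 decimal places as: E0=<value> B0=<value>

Equity is a call on the firm's assets struck at D = 104.6874:
d₁ = [ln(V₀/D) + (r + σ²/2)T] / (σ√T)
   = [ln(118.0051/104.6874) + (0.0785 + 0.5·0.2219²)·8.1621] / (0.2219·√8.1621)
   = [0.119749 + 0.841674] / 0.633955 = 1.516549
d₂ = d₁ − σ√T = 1.516549 − 0.633955 = 0.882594
N(d₁) = 0.935310,  N(d₂) = 0.811272,  e^(−rT) = 0.526910
E₀ = V₀·N(d₁) − D·e^(−rT)·N(d₂)
   = 118.0051·0.935310 − 104.6874·0.526910·0.811272 = 65.620829
B₀ = V₀ − E₀ = 118.0051 − 65.620829 = 52.384271

E0=65.6208 B0=52.3843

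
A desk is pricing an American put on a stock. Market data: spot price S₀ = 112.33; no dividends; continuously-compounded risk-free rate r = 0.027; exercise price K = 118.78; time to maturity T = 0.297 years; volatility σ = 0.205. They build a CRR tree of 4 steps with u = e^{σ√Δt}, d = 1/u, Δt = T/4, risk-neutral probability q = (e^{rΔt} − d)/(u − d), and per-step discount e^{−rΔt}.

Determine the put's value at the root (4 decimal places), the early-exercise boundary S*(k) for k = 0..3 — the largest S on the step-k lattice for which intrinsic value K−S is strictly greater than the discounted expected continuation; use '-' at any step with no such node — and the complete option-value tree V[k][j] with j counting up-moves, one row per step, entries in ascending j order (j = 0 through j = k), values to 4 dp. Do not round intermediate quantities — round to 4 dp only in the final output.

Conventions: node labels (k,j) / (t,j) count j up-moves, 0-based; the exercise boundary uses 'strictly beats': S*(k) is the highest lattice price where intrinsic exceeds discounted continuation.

params: Δt=0.07425 u=1.05745 d=0.94567 q=0.50399 e^(-rΔt)=0.99800
t_4 payoffs: 28.9427 18.3239 6.4500 0.0000 0.0000
t_3: node(3,0) S=94.9984 payoff=23.7816 vs cont=23.5437 → 23.7816 [stop]  node(3,1) S=106.2273 payoff=12.5527 vs cont=12.3148 → 12.5527 [stop]  node(3,2) S=118.7833 payoff=0.0000 vs cont=3.1928 → 3.1928 [wait]  node(3,3) S=132.8235 payoff=0.0000 vs cont=0.0000 → 0.0000 [wait]  ⇒ S*(3)=106.2273
t_2: node(2,0) S=100.4561 payoff=18.3239 vs cont=18.0860 → 18.3239 [stop]  node(2,1) S=112.3300 payoff=6.4500 vs cont=7.8197 → 7.8197 [wait]  node(2,2) S=125.6074 payoff=0.0000 vs cont=1.5805 → 1.5805 [wait]  ⇒ S*(2)=100.4561
t_1: node(1,0) S=106.2273 payoff=12.5527 vs cont=13.0038 → 13.0038 [wait]  node(1,1) S=118.7833 payoff=0.0000 vs cont=4.6659 → 4.6659 [wait]  ⇒ S*(1)=-
t_0: node(0,0) S=112.3300 payoff=6.4500 vs cont=8.7839 → 8.7839 [wait]  ⇒ S*(0)=-

price = 8.7839
boundary = - - 100.4561 106.2273
tree:
8.7839
13.0038 4.6659
18.3239 7.8197 1.5805
23.7816 12.5527 3.1928 0.0000
28.9427 18.3239 6.4500 0.0000 0.0000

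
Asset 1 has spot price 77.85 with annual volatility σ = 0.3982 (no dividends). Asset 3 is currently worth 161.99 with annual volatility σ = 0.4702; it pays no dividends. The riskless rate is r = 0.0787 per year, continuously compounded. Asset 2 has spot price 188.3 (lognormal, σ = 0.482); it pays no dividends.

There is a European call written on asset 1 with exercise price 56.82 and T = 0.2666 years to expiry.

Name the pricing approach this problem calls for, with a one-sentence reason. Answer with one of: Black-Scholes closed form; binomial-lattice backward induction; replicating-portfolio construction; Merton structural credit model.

framework: Black-Scholes closed form

Key observation: everything needed for the exact continuous-time valuation of the European call on asset 1 (strike 56.82) is given, and no feature rules the closed form out.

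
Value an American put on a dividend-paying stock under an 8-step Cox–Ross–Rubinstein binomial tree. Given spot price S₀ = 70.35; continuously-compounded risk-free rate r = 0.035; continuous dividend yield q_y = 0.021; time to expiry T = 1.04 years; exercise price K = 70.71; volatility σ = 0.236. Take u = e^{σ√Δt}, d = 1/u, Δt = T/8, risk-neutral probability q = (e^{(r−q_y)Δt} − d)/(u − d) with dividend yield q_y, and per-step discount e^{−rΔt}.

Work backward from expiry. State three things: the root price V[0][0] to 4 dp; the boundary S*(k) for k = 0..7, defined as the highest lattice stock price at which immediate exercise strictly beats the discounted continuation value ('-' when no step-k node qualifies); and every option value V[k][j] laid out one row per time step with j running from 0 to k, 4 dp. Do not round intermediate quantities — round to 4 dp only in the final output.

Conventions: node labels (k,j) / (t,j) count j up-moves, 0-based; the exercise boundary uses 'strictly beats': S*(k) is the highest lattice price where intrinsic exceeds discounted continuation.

price = 6.2757
boundary = - - - - 50.0548 54.5005 59.3410 64.6115
tree:
6.2757
8.9142 3.5816
12.2621 5.5049 1.6087
16.2523 8.2138 2.7303 0.4538
20.6552 11.8107 4.5381 0.8698 0.0240
24.7382 16.2095 7.3319 1.6660 0.0473 0.0000
28.4882 20.6552 11.3690 3.1887 0.0930 0.0000 0.0000
31.9323 24.7382 16.2095 6.0985 0.1830 0.0000 0.0000 0.0000
35.0954 28.4882 20.6552 11.3690 0.3600 0.0000 0.0000 0.0000 0.0000

Δt=0.13000, u=1.08882, d=0.91843, q=0.48943, disc=e^(-rΔt)=0.99546
k=8 terminal: V=max(K-S,0) → 35.0954 28.4882 20.6552 11.3690 0.3600 0.0000 0.0000 0.0000 0.0000
k=7: j=0 S=38.7777 intr=31.9323 cont=31.7170 V=31.9323[EX]; j=1 S=45.9718 intr=24.7382 cont=24.5426 V=24.7382[EX]; j=2 S=54.5005 intr=16.2095 cont=16.0371 V=16.2095[EX]; j=3 S=64.6115 intr=6.0985 cont=5.9537 V=6.0985[EX]; j=4 S=76.5982 intr=0.0000 cont=0.1830 V=0.1830[hold]; j=5 S=90.8088 intr=0.0000 cont=0.0000 V=0.0000[hold]; j=6 S=107.6557 intr=0.0000 cont=0.0000 V=0.0000[hold]; j=7 S=127.6280 intr=0.0000 cont=0.0000 V=0.0000[hold]  S*(7)=64.6115
k=6: j=0 S=42.2218 intr=28.4882 cont=28.2823 V=28.4882[EX]; j=1 S=50.0548 intr=20.6552 cont=20.4706 V=20.6552[EX]; j=2 S=59.3410 intr=11.3690 cont=11.2098 V=11.3690[EX]; j=3 S=70.3500 intr=0.3600 cont=3.1887 V=3.1887[hold]; j=4 S=83.4014 intr=0.0000 cont=0.0930 V=0.0930[hold]; j=5 S=98.8741 intr=0.0000 cont=0.0000 V=0.0000[hold]; j=6 S=117.2172 intr=0.0000 cont=0.0000 V=0.0000[hold]  S*(6)=59.3410
k=5: j=0 S=45.9718 intr=24.7382 cont=24.5426 V=24.7382[EX]; j=1 S=54.5005 intr=16.2095 cont=16.0371 V=16.2095[EX]; j=2 S=64.6115 intr=6.0985 cont=7.3319 V=7.3319[hold]; j=3 S=76.5982 intr=0.0000 cont=1.6660 V=1.6660[hold]; j=4 S=90.8088 intr=0.0000 cont=0.0473 V=0.0473[hold]; j=5 S=107.6557 intr=0.0000 cont=0.0000 V=0.0000[hold]  S*(5)=54.5005
k=4: j=0 S=50.0548 intr=20.6552 cont=20.4706 V=20.6552[EX]; j=1 S=59.3410 intr=11.3690 cont=11.8107 V=11.8107[hold]; j=2 S=70.3500 intr=0.3600 cont=4.5381 V=4.5381[hold]; j=3 S=83.4014 intr=0.0000 cont=0.8698 V=0.8698[hold]; j=4 S=98.8741 intr=0.0000 cont=0.0240 V=0.0240[hold]  S*(4)=50.0548
k=3: j=0 S=54.5005 intr=16.2095 cont=16.2523 V=16.2523[hold]; j=1 S=64.6115 intr=6.0985 cont=8.2138 V=8.2138[hold]; j=2 S=76.5982 intr=0.0000 cont=2.7303 V=2.7303[hold]; j=3 S=90.8088 intr=0.0000 cont=0.4538 V=0.4538[hold]  S*(3)=-
k=2: j=0 S=59.3410 intr=11.3690 cont=12.2621 V=12.2621[hold]; j=1 S=70.3500 intr=0.3600 cont=5.5049 V=5.5049[hold]; j=2 S=83.4014 intr=0.0000 cont=1.6087 V=1.6087[hold]  S*(2)=-
k=1: j=0 S=64.6115 intr=6.0985 cont=8.9142 V=8.9142[hold]; j=1 S=76.5982 intr=0.0000 cont=3.5816 V=3.5816[hold]  S*(1)=-
k=0: j=0 S=70.3500 intr=0.3600 cont=6.2757 V=6.2757[hold]  S*(0)=-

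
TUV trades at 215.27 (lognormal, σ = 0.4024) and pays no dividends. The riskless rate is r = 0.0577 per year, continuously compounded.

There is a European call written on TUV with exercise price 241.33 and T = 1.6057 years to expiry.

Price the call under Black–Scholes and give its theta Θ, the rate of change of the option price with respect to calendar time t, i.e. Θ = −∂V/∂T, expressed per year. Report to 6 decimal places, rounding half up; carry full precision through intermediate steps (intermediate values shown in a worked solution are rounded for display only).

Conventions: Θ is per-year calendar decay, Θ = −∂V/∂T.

σ√T = 0.4024·√1.6057 = 0.509906
d₁ = (ln(S/K) + (r+σ²/2)T) / (σ√T) = (ln(215.27/241.33) + (0.0577+0.4024²/2)·1.6057) / 0.509906 = (-0.114272 + 0.222651) / 0.509906 = 0.212547
d₂ = d₁ − σ√T = 0.212547 − 0.509906 = -0.297360
e^{−rT} = 0.911513
N(d₁) = 0.584160,  N(d₂) = 0.383096
Call price V = S·N(d₁) − K·e^{−rT}·N(d₂) = 125.752047 − 84.271754 = 41.480293
φ(d₁) = (1/√(2π))·e^{−d₁²/2} = 0.390032
Θ = −S·φ(d₁)·σ/(2√T) − r·K·e^{−rT}·N(d₂) = −13.331515 − 4.862480 = -18.193995

price = 41.480293
Θ = -18.193995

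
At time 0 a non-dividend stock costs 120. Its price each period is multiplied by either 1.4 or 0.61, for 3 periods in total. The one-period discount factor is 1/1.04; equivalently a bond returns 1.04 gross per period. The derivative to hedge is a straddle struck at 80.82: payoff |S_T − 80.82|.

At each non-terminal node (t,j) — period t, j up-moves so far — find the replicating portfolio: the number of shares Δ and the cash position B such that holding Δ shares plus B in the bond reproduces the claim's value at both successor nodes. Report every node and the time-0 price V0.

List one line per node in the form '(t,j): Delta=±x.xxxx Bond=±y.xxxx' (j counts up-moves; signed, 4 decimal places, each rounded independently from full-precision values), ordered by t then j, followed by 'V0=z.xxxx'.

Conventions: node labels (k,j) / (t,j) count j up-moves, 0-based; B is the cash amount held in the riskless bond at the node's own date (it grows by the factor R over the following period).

(0,0): Delta=0.6800 Bond=-13.3932
(1,0): Delta=0.1341 Bond=26.0323
(1,1): Delta=0.8791 Bond=-47.3850
(2,0): Delta=-1.0000 Bond=77.7115
(2,1): Delta=0.5477 Bond=-15.3209
(2,2): Delta=1.0000 Bond=-77.7115
V0=68.2039

Since d<R<u, set p* = (R−d)/(u−d) = 0.5443; price each node as the discounted p*-expectation of its children.
At maturity the claim pays: V(3,0)=53.5823, V(3,1)=18.3072, V(3,2)=62.6520, V(3,3)=248.4600
(2,0): S=44.6520. Δ = (V_up−V_dn)/(S_up−S_dn) = (18.3072−53.5823)/(62.5128−27.2377) = -1.0000. V = [p*·18.3072 + (1−p*)·53.5823]/1.04 = 33.0595. B = V − Δ·S = 77.7115.
(2,1): S=102.4800. Δ = (V_up−V_dn)/(S_up−S_dn) = (62.6520−18.3072)/(143.4720−62.5128) = 0.5477. V = [p*·62.6520 + (1−p*)·18.3072]/1.04 = 40.8118. B = V − Δ·S = -15.3209.
(2,2): S=235.2000. Δ = (V_up−V_dn)/(S_up−S_dn) = (248.4600−62.6520)/(329.2800−143.4720) = 1.0000. V = [p*·248.4600 + (1−p*)·62.6520]/1.04 = 157.4885. B = V − Δ·S = -77.7115.
(1,0): S=73.2000. Δ = (V_up−V_dn)/(S_up−S_dn) = (40.8118−33.0595)/(102.4800−44.6520) = 0.1341. V = [p*·40.8118 + (1−p*)·33.0595]/1.04 = 35.8453. B = V − Δ·S = 26.0323.
(1,1): S=168.0000. Δ = (V_up−V_dn)/(S_up−S_dn) = (157.4885−40.8118)/(235.2000−102.4800) = 0.8791. V = [p*·157.4885 + (1−p*)·40.8118]/1.04 = 100.3071. B = V − Δ·S = -47.3850.
(0,0): S=120.0000. Δ = (V_up−V_dn)/(S_up−S_dn) = (100.3071−35.8453)/(168.0000−73.2000) = 0.6800. V = [p*·100.3071 + (1−p*)·35.8453]/1.04 = 68.2039. B = V − Δ·S = -13.3932.
As a check, the time-0 holding Δ(0,0)·S0 + B(0,0) comes to 68.2039 — exactly V0.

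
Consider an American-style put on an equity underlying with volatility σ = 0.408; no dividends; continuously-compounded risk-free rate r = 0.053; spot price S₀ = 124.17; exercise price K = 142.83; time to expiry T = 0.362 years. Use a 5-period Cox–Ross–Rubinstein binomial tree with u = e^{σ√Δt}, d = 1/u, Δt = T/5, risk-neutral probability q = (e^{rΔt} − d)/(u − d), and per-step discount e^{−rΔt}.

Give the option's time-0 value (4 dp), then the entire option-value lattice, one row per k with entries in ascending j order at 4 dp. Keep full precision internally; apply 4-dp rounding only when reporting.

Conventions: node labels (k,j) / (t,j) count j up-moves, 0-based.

price = 23.0394
tree:
23.0394
32.2529 13.6327
43.1377 21.1795 5.8866
53.5027 31.5700 10.5336 1.0973
62.7901 43.1377 18.6600 2.1600 0.0000
71.1119 53.5027 31.5700 4.2520 0.0000 0.0000

Δt=0.07240  u=1.11603  d=0.89603  q=0.49006  discount=0.99617
step 5 (expiry): payoffs max(K−S,0) = 71.1119 53.5027 31.5700 4.2520 0.0000 0.0000
k=4: (k=4,j=0): S=80.0399, K−S=62.7901, hold=62.2431 ⇒ V=62.7901 exercise | (k=4,j=1): S=99.6923, K−S=43.1377, hold=42.5907 ⇒ V=43.1377 exercise | (k=4,j=2): S=124.1700, K−S=18.6600, hold=18.1130 ⇒ V=18.6600 exercise | (k=4,j=3): S=154.6578, K−S=0.0000, hold=2.1600 ⇒ V=2.1600 continue | (k=4,j=4): S=192.6313, K−S=0.0000, hold=0.0000 ⇒ V=0.0000 continue
k=3: (k=3,j=0): S=89.3273, K−S=53.5027, hold=52.9557 ⇒ V=53.5027 exercise | (k=3,j=1): S=111.2600, K−S=31.5700, hold=31.0230 ⇒ V=31.5700 exercise | (k=3,j=2): S=138.5780, K−S=4.2520, hold=10.5336 ⇒ V=10.5336 continue | (k=3,j=3): S=172.6034, K−S=0.0000, hold=1.0973 ⇒ V=1.0973 continue
k=2: (k=2,j=0): S=99.6923, K−S=43.1377, hold=42.5907 ⇒ V=43.1377 exercise | (k=2,j=1): S=124.1700, K−S=18.6600, hold=21.1795 ⇒ V=21.1795 continue | (k=2,j=2): S=154.6578, K−S=0.0000, hold=5.8866 ⇒ V=5.8866 continue
k=1: (k=1,j=0): S=111.2600, K−S=31.5700, hold=32.2529 ⇒ V=32.2529 continue | (k=1,j=1): S=138.5780, K−S=4.2520, hold=13.6327 ⇒ V=13.6327 continue
k=0: (k=0,j=0): S=124.1700, K−S=18.6600, hold=23.0394 ⇒ V=23.0394 continue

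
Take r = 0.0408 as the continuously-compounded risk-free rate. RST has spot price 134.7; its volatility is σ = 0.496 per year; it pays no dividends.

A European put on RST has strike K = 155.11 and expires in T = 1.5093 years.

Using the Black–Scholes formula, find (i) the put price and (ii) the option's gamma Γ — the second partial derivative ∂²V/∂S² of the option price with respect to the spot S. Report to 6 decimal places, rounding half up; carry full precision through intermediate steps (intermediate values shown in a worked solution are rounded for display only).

price = 39.429494
Γ = 0.004787

σ√T = 0.496·√1.5093 = 0.609354
d₁ = (ln(S/K) + (r+σ²/2)T) / (σ√T) = (ln(134.7/155.11) + (0.0408+0.496²/2)·1.5093) / 0.609354 = (-0.141084 + 0.247235) / 0.609354 = 0.174203
d₂ = d₁ − σ√T = 0.174203 − 0.609354 = -0.435151
e^{−rT} = 0.940278
N(−d₁) = 0.430853,  N(−d₂) = 0.668274
Put price V = K·e^{−rT}·N(−d₂) − S·N(−d₁) = 97.465413 − 58.035919 = 39.429494
φ(d₁) = (1/√(2π))·e^{−d₁²/2} = 0.392935
Γ = φ(d₁) / (S·σ·√T) = 0.004787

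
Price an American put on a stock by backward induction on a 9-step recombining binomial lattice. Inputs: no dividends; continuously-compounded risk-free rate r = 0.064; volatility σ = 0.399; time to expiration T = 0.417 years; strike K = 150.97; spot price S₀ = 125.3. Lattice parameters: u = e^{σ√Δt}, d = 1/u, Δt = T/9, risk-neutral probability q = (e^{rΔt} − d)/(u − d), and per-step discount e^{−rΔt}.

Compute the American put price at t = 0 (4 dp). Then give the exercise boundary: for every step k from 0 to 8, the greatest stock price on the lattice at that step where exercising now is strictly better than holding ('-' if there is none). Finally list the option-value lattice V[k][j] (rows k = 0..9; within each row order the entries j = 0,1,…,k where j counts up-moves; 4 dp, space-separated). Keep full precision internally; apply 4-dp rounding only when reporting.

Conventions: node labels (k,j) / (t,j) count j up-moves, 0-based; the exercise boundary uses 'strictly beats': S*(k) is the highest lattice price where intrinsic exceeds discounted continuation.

Δt=0.04633, u=1.08968, d=0.91770, q=0.49581, disc=e^(-rΔt)=0.99704
k=9 terminal: V=max(K-S,0) → 93.1265 82.2863 69.4145 54.1305 35.9823 14.4329 0.0000 0.0000 0.0000 0.0000
k=8: j=0 S=63.0310 intr=87.9390 cont=87.4920 V=87.9390[EX]; j=1 S=74.8434 intr=76.1266 cont=75.6796 V=76.1266[EX]; j=2 S=88.8695 intr=62.1005 cont=61.6535 V=62.1005[EX]; j=3 S=105.5242 intr=45.4458 cont=44.9988 V=45.4458[EX]; j=4 S=125.3000 intr=25.6700 cont=25.2230 V=25.6700[EX]; j=5 S=148.7819 intr=2.1881 cont=7.2554 V=7.2554[hold]; j=6 S=176.6645 intr=0.0000 cont=0.0000 V=0.0000[hold]; j=7 S=209.7725 intr=0.0000 cont=0.0000 V=0.0000[hold]; j=8 S=249.0851 intr=0.0000 cont=0.0000 V=0.0000[hold]  S*(8)=125.3000
k=7: j=0 S=68.6837 intr=82.2863 cont=81.8392 V=82.2863[EX]; j=1 S=81.5555 intr=69.4145 cont=68.9675 V=69.4145[EX]; j=2 S=96.8395 intr=54.1305 cont=53.6835 V=54.1305[EX]; j=3 S=114.9877 intr=35.9823 cont=35.5353 V=35.9823[EX]; j=4 S=136.5371 intr=14.4329 cont=16.4909 V=16.4909[hold]; j=5 S=162.1249 intr=0.0000 cont=3.6473 V=3.6473[hold]; j=6 S=192.5081 intr=0.0000 cont=0.0000 V=0.0000[hold]; j=7 S=228.5852 intr=0.0000 cont=0.0000 V=0.0000[hold]  S*(7)=114.9877
k=6: j=0 S=74.8434 intr=76.1266 cont=75.6796 V=76.1266[EX]; j=1 S=88.8695 intr=62.1005 cont=61.6535 V=62.1005[EX]; j=2 S=105.5242 intr=45.4458 cont=44.9988 V=45.4458[EX]; j=3 S=125.3000 intr=25.6700 cont=26.2403 V=26.2403[hold]; j=4 S=148.7819 intr=2.1881 cont=10.0929 V=10.0929[hold]; j=5 S=176.6645 intr=0.0000 cont=1.8335 V=1.8335[hold]; j=6 S=209.7725 intr=0.0000 cont=0.0000 V=0.0000[hold]  S*(6)=105.5242
k=5: j=0 S=81.5555 intr=69.4145 cont=68.9675 V=69.4145[EX]; j=1 S=96.8395 intr=54.1305 cont=53.6835 V=54.1305[EX]; j=2 S=114.9877 intr=35.9823 cont=35.8172 V=35.9823[EX]; j=3 S=136.5371 intr=14.4329 cont=18.1803 V=18.1803[hold]; j=4 S=162.1249 intr=0.0000 cont=5.9800 V=5.9800[hold]; j=5 S=192.5081 intr=0.0000 cont=0.9217 V=0.9217[hold]  S*(5)=114.9877
k=4: j=0 S=88.8695 intr=62.1005 cont=61.6535 V=62.1005[EX]; j=1 S=105.5242 intr=45.4458 cont=44.9988 V=45.4458[EX]; j=2 S=125.3000 intr=25.6700 cont=27.0755 V=27.0755[hold]; j=3 S=148.7819 intr=2.1881 cont=12.0954 V=12.0954[hold]; j=4 S=176.6645 intr=0.0000 cont=3.4618 V=3.4618[hold]  S*(4)=105.5242
k=3: j=0 S=96.8395 intr=54.1305 cont=53.6835 V=54.1305[EX]; j=1 S=114.9877 intr=35.9823 cont=36.2300 V=36.2300[hold]; j=2 S=136.5371 intr=14.4329 cont=19.5900 V=19.5900[hold]; j=3 S=162.1249 intr=0.0000 cont=7.7916 V=7.7916[hold]  S*(3)=96.8395
k=2: j=0 S=105.5242 intr=45.4458 cont=45.1213 V=45.4458[EX]; j=1 S=125.3000 intr=25.6700 cont=27.8969 V=27.8969[hold]; j=2 S=148.7819 intr=2.1881 cont=13.6996 V=13.6996[hold]  S*(2)=105.5242
k=1: j=0 S=114.9877 intr=35.9823 cont=36.6361 V=36.6361[hold]; j=1 S=136.5371 intr=14.4329 cont=20.7960 V=20.7960[hold]  S*(1)=-
k=0: j=0 S=125.3000 intr=25.6700 cont=28.6972 V=28.6972[hold]  S*(0)=-

price = 28.6972
boundary = - - 105.5242 96.8395 105.5242 114.9877 105.5242 114.9877 125.3000
tree:
28.6972
36.6361 20.7960
45.4458 27.8969 13.6996
54.1305 36.2300 19.5900 7.7916
62.1005 45.4458 27.0755 12.0954 3.4618
69.4145 54.1305 35.9823 18.1803 5.9800 0.9217
76.1266 62.1005 45.4458 26.2403 10.0929 1.8335 0.0000
82.2863 69.4145 54.1305 35.9823 16.4909 3.6473 0.0000 0.0000
87.9390 76.1266 62.1005 45.4458 25.6700 7.2554 0.0000 0.0000 0.0000
93.1265 82.2863 69.4145 54.1305 35.9823 14.4329 0.0000 0.0000 0.0000 0.0000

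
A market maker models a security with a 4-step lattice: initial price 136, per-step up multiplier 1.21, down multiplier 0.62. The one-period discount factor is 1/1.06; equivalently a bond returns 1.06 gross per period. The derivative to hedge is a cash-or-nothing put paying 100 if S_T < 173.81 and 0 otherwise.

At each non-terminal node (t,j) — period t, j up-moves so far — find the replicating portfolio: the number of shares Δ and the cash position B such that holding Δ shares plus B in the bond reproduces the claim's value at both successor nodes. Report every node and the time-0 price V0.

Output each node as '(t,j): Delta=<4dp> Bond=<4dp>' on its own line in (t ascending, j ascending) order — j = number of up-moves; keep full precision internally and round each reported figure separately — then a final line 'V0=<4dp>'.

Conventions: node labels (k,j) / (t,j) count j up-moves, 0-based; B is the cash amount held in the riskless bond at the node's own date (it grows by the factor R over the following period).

(0,0): Delta=-0.4340 Bond=113.7331
(1,0): Delta=0.0000 Bond=83.9619
(1,1): Delta=-0.5098 Bond=133.0328
(2,0): Delta=0.0000 Bond=88.9996
(2,1): Delta=0.0000 Bond=88.9996
(2,2): Delta=-0.5989 Bond=158.7471
(3,0): Delta=0.0000 Bond=94.3396
(3,1): Delta=0.0000 Bond=94.3396
(3,2): Delta=0.0000 Bond=94.3396
(3,3): Delta=-0.7035 Bond=193.4762
V0=54.7086

Risk-neutral probability p* = (R−d)/(u−d) = (1.06−0.62)/(1.21−0.62) = 0.7458.
Terminal payoffs: V(4,0)=100.0000, V(4,1)=100.0000, V(4,2)=100.0000, V(4,3)=100.0000, V(4,4)=0.0000
Node (3,0) S=32.4126: V=(p*·100.0000+(1−p*)·100.0000)/1.06=94.3396; Δ=(100.0000−100.0000)/(39.2193−20.0958)=0.0000; B=V−Δ·S=94.3396
Node (3,1) S=63.2569: V=(p*·100.0000+(1−p*)·100.0000)/1.06=94.3396; Δ=(100.0000−100.0000)/(76.5408−39.2193)=0.0000; B=V−Δ·S=94.3396
Node (3,2) S=123.4529: V=(p*·100.0000+(1−p*)·100.0000)/1.06=94.3396; Δ=(100.0000−100.0000)/(149.3780−76.5408)=0.0000; B=V−Δ·S=94.3396
Node (3,3) S=240.9323: V=(p*·0.0000+(1−p*)·100.0000)/1.06=23.9846; Δ=(0.0000−100.0000)/(291.5281−149.3780)=-0.7035; B=V−Δ·S=193.4762
Node (2,0) S=52.2784: V=(p*·94.3396+(1−p*)·94.3396)/1.06=88.9996; Δ=(94.3396−94.3396)/(63.2569−32.4126)=0.0000; B=V−Δ·S=88.9996
Node (2,1) S=102.0272: V=(p*·94.3396+(1−p*)·94.3396)/1.06=88.9996; Δ=(94.3396−94.3396)/(123.4529−63.2569)=0.0000; B=V−Δ·S=88.9996
Node (2,2) S=199.1176: V=(p*·23.9846+(1−p*)·94.3396)/1.06=39.5014; Δ=(23.9846−94.3396)/(240.9323−123.4529)=-0.5989; B=V−Δ·S=158.7471
Node (1,0) S=84.3200: V=(p*·88.9996+(1−p*)·88.9996)/1.06=83.9619; Δ=(88.9996−88.9996)/(102.0272−52.2784)=0.0000; B=V−Δ·S=83.9619
Node (1,1) S=164.5600: V=(p*·39.5014+(1−p*)·88.9996)/1.06=49.1375; Δ=(39.5014−88.9996)/(199.1176−102.0272)=-0.5098; B=V−Δ·S=133.0328
Node (0,0) S=136.0000: V=(p*·49.1375+(1−p*)·83.9619)/1.06=54.7086; Δ=(49.1375−83.9619)/(164.5600−84.3200)=-0.4340; B=V−Δ·S=113.7331
Check: Δ(0,0)·S0 + B(0,0) = 54.7086 = V0.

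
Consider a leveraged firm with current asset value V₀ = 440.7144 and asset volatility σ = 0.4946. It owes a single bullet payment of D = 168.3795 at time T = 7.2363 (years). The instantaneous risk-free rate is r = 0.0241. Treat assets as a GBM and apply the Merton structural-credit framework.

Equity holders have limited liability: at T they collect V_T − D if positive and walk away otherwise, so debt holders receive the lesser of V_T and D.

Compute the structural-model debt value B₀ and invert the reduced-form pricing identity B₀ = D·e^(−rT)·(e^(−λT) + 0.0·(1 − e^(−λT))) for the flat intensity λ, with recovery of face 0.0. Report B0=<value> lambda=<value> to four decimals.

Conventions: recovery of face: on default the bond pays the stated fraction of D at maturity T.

Equity is a call on the firm's assets struck at D = 168.3795:
d₁ = [ln(V₀/D) + (r + σ²/2)T] / (σ√T)
   = [ln(440.7144/168.3795) + (0.0241 + 0.5·0.4946²)·7.2363] / (0.4946·√7.2363)
   = [0.962177 + 1.059500] / 1.330492 = 1.519495
d₂ = d₁ − σ√T = 1.519495 − 1.330492 = 0.189003
N(d₁) = 0.935681,  N(d₂) = 0.574955,  e^(−rT) = 0.839965
E₀ = V₀·N(d₁) − D·e^(−rT)·N(d₂)
   = 440.7144·0.935681 − 168.3795·0.839965·0.574955 = 331.050593
B₀ = V₀ − E₀ = 440.7144 − 331.050593 = 109.663807
e^(−λT) = (B₀·e^(rT)/D − 0)/(1 − 0) = (109.6638·1.190526/168.3795 − 0)/1 = 0.77537677
λ = −ln(0.77537677)/7.2363 = 0.035157

B0=109.6638 lambda=0.0352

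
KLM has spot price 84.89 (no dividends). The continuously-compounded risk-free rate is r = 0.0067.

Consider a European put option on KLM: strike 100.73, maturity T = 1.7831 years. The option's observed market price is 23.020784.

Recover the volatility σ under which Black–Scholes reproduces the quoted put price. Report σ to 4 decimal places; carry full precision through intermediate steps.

sigma = 0.2986

At σ = 0.2986 the Black–Scholes value reproduces the quote:
σ√T = 0.2986·√1.7831 = 0.398729
d₁ = (ln(S/K) + (r+σ²/2)T) / (σ√T) = (ln(84.89/100.73) + (0.0067+0.2986²/2)·1.7831) / 0.398729 = (-0.171087 + 0.091439) / 0.398729 = -0.199755
d₂ = d₁ − σ√T = -0.199755 − 0.398729 = -0.598484
e^{−rT} = 0.988124
N(−d₁) = 0.579164,  N(−d₂) = 0.725242
V = K·e^{−rT}·N(−d₂) − S·N(−d₁) = 72.186022 − 49.165238 = 23.020784 (matching the quote); vega is positive throughout, so no other σ reproduces this price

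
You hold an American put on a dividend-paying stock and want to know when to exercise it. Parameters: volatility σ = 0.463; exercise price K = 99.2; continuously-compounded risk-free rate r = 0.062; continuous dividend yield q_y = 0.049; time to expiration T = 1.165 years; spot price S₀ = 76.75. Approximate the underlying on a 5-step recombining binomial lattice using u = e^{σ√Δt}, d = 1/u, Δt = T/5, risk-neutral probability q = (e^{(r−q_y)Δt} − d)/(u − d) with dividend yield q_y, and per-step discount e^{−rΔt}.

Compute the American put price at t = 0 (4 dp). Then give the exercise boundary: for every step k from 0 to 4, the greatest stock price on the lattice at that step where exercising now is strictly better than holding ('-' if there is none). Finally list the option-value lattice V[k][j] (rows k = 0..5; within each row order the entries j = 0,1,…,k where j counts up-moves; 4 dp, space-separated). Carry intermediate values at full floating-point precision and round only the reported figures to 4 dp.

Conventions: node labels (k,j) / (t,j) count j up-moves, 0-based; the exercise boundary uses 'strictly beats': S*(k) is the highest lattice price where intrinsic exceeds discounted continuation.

Δt=0.23300, u=1.25043, d=0.79972, q=0.45109, disc=e^(-rΔt)=0.98566
k=5 terminal: V=max(K-S,0) → 74.0941 59.9449 37.8213 3.2292 0.0000 0.0000
k=4: j=0 S=31.3932 intr=67.8068 cont=66.7404 V=67.8068[EX]; j=1 S=49.0859 intr=50.1141 cont=49.2486 V=50.1141[EX]; j=2 S=76.7500 intr=22.4500 cont=21.8985 V=22.4500[EX]; j=3 S=120.0051 intr=0.0000 cont=1.7471 V=1.7471[hold]; j=4 S=187.6381 intr=0.0000 cont=0.0000 V=0.0000[hold]  S*(4)=76.7500
k=3: j=0 S=39.2551 intr=59.9449 cont=58.9678 V=59.9449[EX]; j=1 S=61.3787 intr=37.8213 cont=37.0953 V=37.8213[EX]; j=2 S=95.9708 intr=3.2292 cont=12.9231 V=12.9231[hold]; j=3 S=150.0584 intr=0.0000 cont=0.9453 V=0.9453[hold]  S*(3)=61.3787
k=2: j=0 S=49.0859 intr=50.1141 cont=49.2486 V=50.1141[EX]; j=1 S=76.7500 intr=22.4500 cont=26.2086 V=26.2086[hold]; j=2 S=120.0051 intr=0.0000 cont=7.4122 V=7.4122[hold]  S*(2)=49.0859
k=1: j=0 S=61.3787 intr=37.8213 cont=38.7665 V=38.7665[hold]; j=1 S=95.9708 intr=3.2292 cont=17.4755 V=17.4755[hold]  S*(1)=-
k=0: j=0 S=76.7500 intr=22.4500 cont=28.7441 V=28.7441[hold]  S*(0)=-

price = 28.7441
boundary = - - 49.0859 61.3787 76.7500
tree:
28.7441
38.7665 17.4755
50.1141 26.2086 7.4122
59.9449 37.8213 12.9231 0.9453
67.8068 50.1141 22.4500 1.7471 0.0000
74.0941 59.9449 37.8213 3.2292 0.0000 0.0000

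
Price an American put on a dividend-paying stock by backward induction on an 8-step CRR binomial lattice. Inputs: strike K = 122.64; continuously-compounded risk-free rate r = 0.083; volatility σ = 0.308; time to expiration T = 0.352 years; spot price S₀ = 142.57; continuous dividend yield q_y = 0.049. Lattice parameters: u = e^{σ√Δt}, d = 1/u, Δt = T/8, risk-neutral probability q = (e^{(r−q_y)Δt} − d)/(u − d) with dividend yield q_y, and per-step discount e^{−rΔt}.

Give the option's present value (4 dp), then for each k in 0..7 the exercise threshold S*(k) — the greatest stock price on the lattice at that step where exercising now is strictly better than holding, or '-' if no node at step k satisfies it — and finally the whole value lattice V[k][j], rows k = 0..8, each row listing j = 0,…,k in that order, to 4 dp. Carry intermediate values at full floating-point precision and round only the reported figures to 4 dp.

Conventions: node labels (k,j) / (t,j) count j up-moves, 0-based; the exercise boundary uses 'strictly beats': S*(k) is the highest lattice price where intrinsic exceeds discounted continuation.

price = 2.3843
boundary = - - - - - 103.2135 96.7561 103.2135
tree:
2.3843
3.8461 0.9131
6.0622 1.6175 0.2024
9.2875 2.8222 0.4026 0.0000
13.7341 4.8274 0.8009 0.0000 0.0000
19.4265 8.0382 1.5931 0.0000 0.0000 0.0000
25.8839 12.8777 3.1688 0.0000 0.0000 0.0000 0.0000
31.9373 19.4265 6.3032 0.0000 0.0000 0.0000 0.0000 0.0000
37.6120 25.8839 12.5381 0.0000 0.0000 0.0000 0.0000 0.0000 0.0000

params: Δt=0.04400 u=1.06674 d=0.93744 q=0.49543 e^(-rΔt)=0.99635
t_8 payoffs: 37.6120 25.8839 12.5381 0.0000 0.0000 0.0000 0.0000 0.0000 0.0000
t_7: node(7,0) S=90.7027 payoff=31.9373 vs cont=31.6856 → 31.9373 [stop]  node(7,1) S=103.2135 payoff=19.4265 vs cont=19.2017 → 19.4265 [stop]  node(7,2) S=117.4501 payoff=5.1899 vs cont=6.3032 → 6.3032 [wait]  node(7,3) S=133.6503 payoff=0.0000 vs cont=0.0000 → 0.0000 [wait]  node(7,4) S=152.0850 payoff=0.0000 vs cont=0.0000 → 0.0000 [wait]  node(7,5) S=173.0625 payoff=0.0000 vs cont=0.0000 → 0.0000 [wait]  node(7,6) S=196.9335 payoff=0.0000 vs cont=0.0000 → 0.0000 [wait]  node(7,7) S=224.0971 payoff=0.0000 vs cont=0.0000 → 0.0000 [wait]  ⇒ S*(7)=103.2135
t_6: node(6,0) S=96.7561 payoff=25.8839 vs cont=25.6452 → 25.8839 [stop]  node(6,1) S=110.1019 payoff=12.5381 vs cont=12.8777 → 12.8777 [wait]  node(6,2) S=125.2886 payoff=0.0000 vs cont=3.1688 → 3.1688 [wait]  node(6,3) S=142.5700 payoff=0.0000 vs cont=0.0000 → 0.0000 [wait]  node(6,4) S=162.2351 payoff=0.0000 vs cont=0.0000 → 0.0000 [wait]  node(6,5) S=184.6126 payoff=0.0000 vs cont=0.0000 → 0.0000 [wait]  node(6,6) S=210.0767 payoff=0.0000 vs cont=0.0000 → 0.0000 [wait]  ⇒ S*(6)=96.7561
t_5: node(5,0) S=103.2135 payoff=19.4265 vs cont=19.3693 → 19.4265 [stop]  node(5,1) S=117.4501 payoff=5.1899 vs cont=8.0382 → 8.0382 [wait]  node(5,2) S=133.6503 payoff=0.0000 vs cont=1.5931 → 1.5931 [wait]  node(5,3) S=152.0850 payoff=0.0000 vs cont=0.0000 → 0.0000 [wait]  node(5,4) S=173.0625 payoff=0.0000 vs cont=0.0000 → 0.0000 [wait]  node(5,5) S=196.9335 payoff=0.0000 vs cont=0.0000 → 0.0000 [wait]  ⇒ S*(5)=103.2135
t_4: node(4,0) S=110.1019 payoff=12.5381 vs cont=13.7341 → 13.7341 [wait]  node(4,1) S=125.2886 payoff=0.0000 vs cont=4.8274 → 4.8274 [wait]  node(4,2) S=142.5700 payoff=0.0000 vs cont=0.8009 → 0.8009 [wait]  node(4,3) S=162.2351 payoff=0.0000 vs cont=0.0000 → 0.0000 [wait]  node(4,4) S=184.6126 payoff=0.0000 vs cont=0.0000 → 0.0000 [wait]  ⇒ S*(4)=-
t_3: node(3,0) S=117.4501 payoff=5.1899 vs cont=9.2875 → 9.2875 [wait]  node(3,1) S=133.6503 payoff=0.0000 vs cont=2.8222 → 2.8222 [wait]  node(3,2) S=152.0850 payoff=0.0000 vs cont=0.4026 → 0.4026 [wait]  node(3,3) S=173.0625 payoff=0.0000 vs cont=0.0000 → 0.0000 [wait]  ⇒ S*(3)=-
t_2: node(2,0) S=125.2886 payoff=0.0000 vs cont=6.0622 → 6.0622 [wait]  node(2,1) S=142.5700 payoff=0.0000 vs cont=1.6175 → 1.6175 [wait]  node(2,2) S=162.2351 payoff=0.0000 vs cont=0.2024 → 0.2024 [wait]  ⇒ S*(2)=-
t_1: node(1,0) S=133.6503 payoff=0.0000 vs cont=3.8461 → 3.8461 [wait]  node(1,1) S=152.0850 payoff=0.0000 vs cont=0.9131 → 0.9131 [wait]  ⇒ S*(1)=-
t_0: node(0,0) S=142.5700 payoff=0.0000 vs cont=2.3843 → 2.3843 [wait]  ⇒ S*(0)=-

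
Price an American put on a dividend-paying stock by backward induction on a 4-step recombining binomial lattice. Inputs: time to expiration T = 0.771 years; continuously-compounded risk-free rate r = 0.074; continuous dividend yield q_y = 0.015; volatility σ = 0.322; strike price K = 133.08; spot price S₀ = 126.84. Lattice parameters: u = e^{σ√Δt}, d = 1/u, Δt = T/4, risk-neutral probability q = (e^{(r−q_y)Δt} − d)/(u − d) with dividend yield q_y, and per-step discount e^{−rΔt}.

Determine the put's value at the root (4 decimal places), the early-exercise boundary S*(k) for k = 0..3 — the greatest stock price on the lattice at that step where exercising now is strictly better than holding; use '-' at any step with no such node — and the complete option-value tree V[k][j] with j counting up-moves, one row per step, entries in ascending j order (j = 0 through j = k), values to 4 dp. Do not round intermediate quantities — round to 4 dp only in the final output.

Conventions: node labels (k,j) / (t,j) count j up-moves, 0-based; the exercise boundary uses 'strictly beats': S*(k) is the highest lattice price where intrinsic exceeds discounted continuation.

params: Δt=0.19275 u=1.15185 d=0.86817 q=0.50503 e^(-rΔt)=0.98584
t_4 payoffs: 61.0234 37.4784 6.2400 0.0000 0.0000
t_3: node(3,0) S=82.9983 payoff=50.0817 vs cont=48.4366 → 50.0817 [stop]  node(3,1) S=110.1186 payoff=22.9614 vs cont=21.3946 → 22.9614 [stop]  node(3,2) S=146.1006 payoff=0.0000 vs cont=3.0448 → 3.0448 [wait]  node(3,3) S=193.8399 payoff=0.0000 vs cont=0.0000 → 0.0000 [wait]  ⇒ S*(3)=110.1186
t_2: node(2,0) S=95.6016 payoff=37.4784 vs cont=35.8697 → 37.4784 [stop]  node(2,1) S=126.8400 payoff=6.2400 vs cont=12.7201 → 12.7201 [wait]  node(2,2) S=168.2858 payoff=0.0000 vs cont=1.4858 → 1.4858 [wait]  ⇒ S*(2)=95.6016
t_1: node(1,0) S=110.1186 payoff=22.9614 vs cont=24.6210 → 24.6210 [wait]  node(1,1) S=146.1006 payoff=0.0000 vs cont=6.9466 → 6.9466 [wait]  ⇒ S*(1)=-
t_0: node(0,0) S=126.8400 payoff=6.2400 vs cont=15.4725 → 15.4725 [wait]  ⇒ S*(0)=-

price = 15.4725
boundary = - - 95.6016 110.1186
tree:
15.4725
24.6210 6.9466
37.4784 12.7201 1.4858
50.0817 22.9614 3.0448 0.0000
61.0234 37.4784 6.2400 0.0000 0.0000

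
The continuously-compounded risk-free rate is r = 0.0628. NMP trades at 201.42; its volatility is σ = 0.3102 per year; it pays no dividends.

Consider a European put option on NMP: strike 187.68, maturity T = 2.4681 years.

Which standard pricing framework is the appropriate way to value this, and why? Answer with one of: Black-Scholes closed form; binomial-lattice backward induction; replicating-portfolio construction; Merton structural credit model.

Key observation: the instrument is a plain European put (strike 187.68) on a lognormal asset; the exact continuous-time formula applies directly.

framework: Black-Scholes closed form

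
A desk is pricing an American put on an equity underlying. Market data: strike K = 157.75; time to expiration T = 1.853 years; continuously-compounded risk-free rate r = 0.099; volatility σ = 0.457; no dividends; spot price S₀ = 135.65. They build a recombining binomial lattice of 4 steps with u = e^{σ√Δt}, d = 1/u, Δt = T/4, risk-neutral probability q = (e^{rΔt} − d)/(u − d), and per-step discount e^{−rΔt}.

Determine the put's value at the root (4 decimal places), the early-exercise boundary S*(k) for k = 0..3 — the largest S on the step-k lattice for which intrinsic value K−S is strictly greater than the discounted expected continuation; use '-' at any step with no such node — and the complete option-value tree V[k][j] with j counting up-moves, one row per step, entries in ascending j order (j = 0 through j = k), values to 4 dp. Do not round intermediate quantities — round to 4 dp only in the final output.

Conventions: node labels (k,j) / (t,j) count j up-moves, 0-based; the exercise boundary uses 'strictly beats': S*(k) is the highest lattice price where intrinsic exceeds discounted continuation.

Δt=0.46325, u=1.36485, d=0.73268, q=0.49710, disc=e^(-rΔt)=0.95517
k=4 terminal: V=max(K-S,0) → 118.6589 84.9303 22.1000 0.0000 0.0000
k=3: j=0 S=53.3536 intr=104.3964 cont=97.3251 V=104.3964[EX]; j=1 S=99.3881 intr=58.3619 cont=51.2906 V=58.3619[EX]; j=2 S=185.1421 intr=0.0000 cont=10.6160 V=10.6160[hold]; j=3 S=344.8862 intr=0.0000 cont=0.0000 V=0.0000[hold]  S*(3)=99.3881
k=2: j=0 S=72.8197 intr=84.9303 cont=77.8590 V=84.9303[EX]; j=1 S=135.6500 intr=22.1000 cont=33.0754 V=33.0754[hold]; j=2 S=252.6914 intr=0.0000 cont=5.0995 V=5.0995[hold]  S*(2)=72.8197
k=1: j=0 S=99.3881 intr=58.3619 cont=56.5018 V=58.3619[EX]; j=1 S=185.1421 intr=0.0000 cont=18.3095 V=18.3095[hold]  S*(1)=99.3881
k=0: j=0 S=135.6500 intr=22.1000 cont=36.7284 V=36.7284[hold]  S*(0)=-

price = 36.7284
boundary = - 99.3881 72.8197 99.3881
tree:
36.7284
58.3619 18.3095
84.9303 33.0754 5.0995
104.3964 58.3619 10.6160 0.0000
118.6589 84.9303 22.1000 0.0000 0.0000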